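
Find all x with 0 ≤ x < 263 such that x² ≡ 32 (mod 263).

86, 177

Since 263 ≡ 3 (mod 4), a square root of 32 is 32^((263+1)/4) = 32^66 mod 263.
Repeated squaring: 32^2≡235, 32^4≡258, 32^8≡25, 32^16≡99, 32^32≡70, 32^64≡166 (mod 263).
32^66 = 32^(64+2) ≡ 86 (mod 263).
Check: 86² = 7396 ≡ 32 (mod 263). The two roots are 86 and 177.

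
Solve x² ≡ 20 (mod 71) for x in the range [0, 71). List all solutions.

34, 37

Since 71 ≡ 3 (mod 4), a square root of 20 is 20^((71+1)/4) = 20^18 mod 71.
Repeated squaring: 20^2≡45, 20^4≡37, 20^8≡20, 20^16≡45 (mod 71).
20^18 = 20^(16+2) ≡ 37 (mod 71).
Check: 37² = 1369 ≡ 20 (mod 71). The two roots are 34 and 37.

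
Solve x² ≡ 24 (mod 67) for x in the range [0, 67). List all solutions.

Since 67 ≡ 3 (mod 4), a square root of 24 is 24^((67+1)/4) = 24^17 mod 67.
Repeated squaring: 24^2≡40, 24^4≡59, 24^8≡64, 24^16≡9 (mod 67).
24^17 = 24^(16+1) ≡ 15 (mod 67).
Check: 15² = 225 ≡ 24 (mod 67). The two roots are 15 and 52.

15, 52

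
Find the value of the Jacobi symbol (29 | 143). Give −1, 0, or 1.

-1

Reciprocity: 29 ≡ 1 and 143 ≡ 3 (mod 4), so (29/143) = +(143/29).
Reduce top mod 29: now compute (27/29).
Reciprocity: 27 ≡ 3 and 29 ≡ 1 (mod 4), so (27/29) = +(29/27).
Reduce top mod 27: now compute (2/27).
Pull out 2: since 27 ≡ 3 (mod 8), (2/27) = -1.
Reached (1/27) = 1. Collecting the sign flips along the way, the symbol is -1.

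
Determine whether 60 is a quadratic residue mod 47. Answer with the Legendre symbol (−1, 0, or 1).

First reduce: 60 ≡ 13 (mod 47).
Reciprocity: 13 ≡ 1 and 47 ≡ 3 (mod 4), so (13/47) = +(47/13).
Reduce top mod 13: now compute (8/13).
Pull out 2^3: since 13 ≡ 5 (mod 8), (2/13) = -1, so (2/13)^3 = -1.
Reached (1/13) = 1. Collecting the sign flips along the way, the symbol is -1.

-1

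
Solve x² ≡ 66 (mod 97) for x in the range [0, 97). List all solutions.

39, 58

97 ≡ 1 (mod 4), so we find a root by search.
Trying successive values, 39² = 1521 ≡ 66 (mod 97). The other root is 97 − 39 = 58.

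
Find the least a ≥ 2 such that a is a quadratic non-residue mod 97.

(2/97) = +1, so 2 is a residue.
(3/97) = +1, so 3 is a residue.
(4/97) = +1, so 4 is a residue.
(5/97) = −1, so 5 is the smallest positive non-residue mod 97.

5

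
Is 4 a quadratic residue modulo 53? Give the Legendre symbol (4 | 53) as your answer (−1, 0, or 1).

1

Euler's criterion: (4/53) ≡ 4^26 (mod 53).
4^2 ≡ 16 (mod 53)
4^4 ≡ 44 (mod 53)
4^8 ≡ 28 (mod 53)
4^16 ≡ 42 (mod 53)
4^26 = 4^(16+8+2) ≡ 1 (mod 53).
Result is 1, so (4/53) = 1.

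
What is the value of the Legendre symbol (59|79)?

-1

Reciprocity: 59 ≡ 3 and 79 ≡ 3 (mod 4), so (59/79) = −(79/59).
Reduce top mod 59: now compute (20/59).
Pull out 2^2: since 59 ≡ 3 (mod 8), (2/59) = -1, so (2/59)^2 = +1.
Reciprocity: 5 ≡ 1 and 59 ≡ 3 (mod 4), so (5/59) = +(59/5).
Reduce top mod 5: now compute (4/5).
Pull out 2^2: since 5 ≡ 5 (mod 8), (2/5) = -1, so (2/5)^2 = +1.
Reached (1/5) = 1. Collecting the sign flips along the way, the symbol is -1.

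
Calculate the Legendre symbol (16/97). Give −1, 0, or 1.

1

Pull out 2^4: since 97 ≡ 1 (mod 8), (2/97) = +1, so (2/97)^4 = +1.
Reached (1/97) = 1. Collecting the sign flips along the way, the symbol is +1.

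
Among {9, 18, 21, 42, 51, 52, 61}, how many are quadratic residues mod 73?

(9/73) = +1 → QR.
(18/73) = +1 → QR.
(21/73) = -1 → non-residue.
(42/73) = -1 → non-residue.
(51/73) = -1 → non-residue.
(52/73) = -1 → non-residue.
(61/73) = +1 → QR.
Total quadratic residues among the 7: 3.

3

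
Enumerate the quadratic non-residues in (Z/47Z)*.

Square k = 1,…,23 (k and 47−k give the same square):
1²=1, 2²=4, 3²=9, 4²=16, 5²=25, 6²=36, 7²≡2, 8²≡17, 9²≡34, 10²≡6, 11²≡27, 12²≡3, 13²≡28, 14²≡8, 15²≡37, 16²≡21, 17²≡7, 18²≡42, 19²≡32, 20²≡24, 21²≡18, 22²≡14, 23²≡12 (mod 47).
The residues are {1, 2, 3, 4, 6, 7, 8, 9, 12, 14, 16, 17, 18, 21, 24, 25, 27, 28, 32, 34, 36, 37, 42}; the non-residues are the remaining 23 nonzero classes.

5, 10, 11, 13, 15, 19, 20, 22, 23, 26, 29, 30, 31, 33, 35, 38, 39, 40, 41, 43, 44, 45, 46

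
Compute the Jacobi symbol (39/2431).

0

Reciprocity: 39 ≡ 3 and 2431 ≡ 3 (mod 4), so (39/2431) = −(2431/39).
Reduce top mod 39: now compute (13/39).
Reciprocity: 13 ≡ 1 and 39 ≡ 3 (mod 4), so (13/39) = +(39/13).
Reduce top mod 13: now compute (0/13).
Top reduces to 0: gcd > 1, so the symbol is 0.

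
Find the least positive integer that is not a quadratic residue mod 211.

(2/211) = −1, so 2 is the smallest positive non-residue mod 211.

2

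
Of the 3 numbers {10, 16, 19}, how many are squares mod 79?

(10/79) = +1 → QR.
(16/79) = +1 → QR.
(19/79) = +1 → QR.
Total quadratic residues among the 3: 3.

3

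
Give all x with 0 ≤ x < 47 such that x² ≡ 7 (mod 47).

17, 30

Since 47 ≡ 3 (mod 4), a square root of 7 is 7^((47+1)/4) = 7^12 mod 47.
Repeated squaring: 7^2≡2, 7^4≡4, 7^8≡16 (mod 47).
7^12 = 7^(8+4) ≡ 17 (mod 47).
Check: 17² = 289 ≡ 7 (mod 47). The two roots are 17 and 30.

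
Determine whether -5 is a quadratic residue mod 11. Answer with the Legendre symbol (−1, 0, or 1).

-1

First reduce: -5 ≡ 6 (mod 11).
Pull out 2: since 11 ≡ 3 (mod 8), (2/11) = -1.
Reciprocity: 3 ≡ 3 and 11 ≡ 3 (mod 4), so (3/11) = −(11/3).
Reduce top mod 3: now compute (2/3).
Pull out 2: since 3 ≡ 3 (mod 8), (2/3) = -1.
Reached (1/3) = 1. Collecting the sign flips along the way, the symbol is -1.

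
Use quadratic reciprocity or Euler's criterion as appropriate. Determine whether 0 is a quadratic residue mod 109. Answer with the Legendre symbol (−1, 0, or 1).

0

Top reduces to 0: gcd > 1, so the symbol is 0.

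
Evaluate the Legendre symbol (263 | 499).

Reciprocity: 263 ≡ 3 and 499 ≡ 3 (mod 4), so (263/499) = −(499/263).
Reduce top mod 263: now compute (236/263).
Pull out 2^2: since 263 ≡ 7 (mod 8), (2/263) = +1, so (2/263)^2 = +1.
Reciprocity: 59 ≡ 3 and 263 ≡ 3 (mod 4), so (59/263) = −(263/59).
Reduce top mod 59: now compute (27/59).
Reciprocity: 27 ≡ 3 and 59 ≡ 3 (mod 4), so (27/59) = −(59/27).
Reduce top mod 27: now compute (5/27).
Reciprocity: 5 ≡ 1 and 27 ≡ 3 (mod 4), so (5/27) = +(27/5).
Reduce top mod 5: now compute (2/5).
Pull out 2: since 5 ≡ 5 (mod 8), (2/5) = -1.
Reached (1/5) = 1. Collecting the sign flips along the way, the symbol is +1.

1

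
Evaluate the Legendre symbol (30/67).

-1

Pull out 2: since 67 ≡ 3 (mod 8), (2/67) = -1.
Reciprocity: 15 ≡ 3 and 67 ≡ 3 (mod 4), so (15/67) = −(67/15).
Reduce top mod 15: now compute (7/15).
Reciprocity: 7 ≡ 3 and 15 ≡ 3 (mod 4), so (7/15) = −(15/7).
Reduce top mod 7: now compute (1/7).
Reached (1/7) = 1. Collecting the sign flips along the way, the symbol is -1.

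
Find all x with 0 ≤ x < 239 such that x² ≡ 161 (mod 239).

20, 219

Since 239 ≡ 3 (mod 4), a square root of 161 is 161^((239+1)/4) = 161^60 mod 239.
Repeated squaring: 161^2≡109, 161^4≡170, 161^8≡220, 161^16≡122, 161^32≡66 (mod 239).
161^60 = 161^(32+16+8+4) ≡ 20 (mod 239).
Check: 20² = 400 ≡ 161 (mod 239). The two roots are 20 and 219.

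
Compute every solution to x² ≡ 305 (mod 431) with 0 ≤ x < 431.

Since 431 ≡ 3 (mod 4), a square root of 305 is 305^((431+1)/4) = 305^108 mod 431.
Repeated squaring: 305^2≡360, 305^4≡300, 305^8≡352, 305^16≡207, 305^32≡180, 305^64≡75 (mod 431).
305^108 = 305^(64+32+8+4) ≡ 264 (mod 431).
Check: 264² = 69696 ≡ 305 (mod 431). The two roots are 167 and 264.

167, 264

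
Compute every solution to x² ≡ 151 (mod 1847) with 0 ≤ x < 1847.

Since 1847 ≡ 3 (mod 4), a square root of 151 is 151^((1847+1)/4) = 151^462 mod 1847.
Repeated squaring: 151^2≡637, 151^4≡1276, 151^8≡969, 151^16≡685, 151^32≡87, 151^64≡181, 151^128≡1362, 151^256≡656 (mod 1847).
151^462 = 151^(256+128+64+8+4+2) ≡ 737 (mod 1847).
Check: 737² = 543169 ≡ 151 (mod 1847). The two roots are 737 and 1110.

737, 1110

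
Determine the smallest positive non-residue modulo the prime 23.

(2/23) = +1, so 2 is a residue.
(3/23) = +1, so 3 is a residue.
(4/23) = +1, so 4 is a residue.
(5/23) = −1, so 5 is the smallest positive non-residue mod 23.

5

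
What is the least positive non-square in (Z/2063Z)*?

(2/2063) = +1, so 2 is a residue.
(3/2063) = +1, so 3 is a residue.
(4/2063) = +1, so 4 is a residue.
(5/2063) = −1, so 5 is the smallest positive non-residue mod 2063.

5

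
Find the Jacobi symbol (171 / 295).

1

Reciprocity: 171 ≡ 3 and 295 ≡ 3 (mod 4), so (171/295) = −(295/171).
Reduce top mod 171: now compute (124/171).
Pull out 2^2: since 171 ≡ 3 (mod 8), (2/171) = -1, so (2/171)^2 = +1.
Reciprocity: 31 ≡ 3 and 171 ≡ 3 (mod 4), so (31/171) = −(171/31).
Reduce top mod 31: now compute (16/31).
Pull out 2^4: since 31 ≡ 7 (mod 8), (2/31) = +1, so (2/31)^4 = +1.
Reached (1/31) = 1. Collecting the sign flips along the way, the symbol is +1.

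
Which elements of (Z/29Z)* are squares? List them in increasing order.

Square k = 1,…,14 (k and 29−k give the same square):
1²=1, 2²=4, 3²=9, 4²=16, 5²=25, 6²≡7, 7²≡20, 8²≡6, 9²≡23, 10²≡13, 11²≡5, 12²≡28, 13²≡24, 14²≡22 (mod 29).
So the quadratic residues mod 29 are {1, 4, 5, 6, 7, 9, 13, 16, 20, 22, 23, 24, 25, 28}.

1 4 5 6 7 9 13 16 20 22 23 24 25 28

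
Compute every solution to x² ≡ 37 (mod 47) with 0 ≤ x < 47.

15, 32

Since 47 ≡ 3 (mod 4), a square root of 37 is 37^((47+1)/4) = 37^12 mod 47.
Repeated squaring: 37^2≡6, 37^4≡36, 37^8≡27 (mod 47).
37^12 = 37^(8+4) ≡ 32 (mod 47).
Check: 32² = 1024 ≡ 37 (mod 47). The two roots are 15 and 32.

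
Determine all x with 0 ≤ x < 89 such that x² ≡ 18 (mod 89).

89 ≡ 1 (mod 4), so we find a root by search.
Trying successive values, 14² = 196 ≡ 18 (mod 89). The other root is 89 − 14 = 75.

14, 75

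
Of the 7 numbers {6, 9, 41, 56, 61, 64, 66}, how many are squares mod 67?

(6/67) = +1 → QR.
(9/67) = +1 → QR.
(41/67) = -1 → non-residue.
(56/67) = +1 → QR.
(61/67) = -1 → non-residue.
(64/67) = +1 → QR.
(66/67) = -1 → non-residue.
Total quadratic residues among the 7: 4.

4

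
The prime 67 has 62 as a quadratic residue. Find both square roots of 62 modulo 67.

Since 67 ≡ 3 (mod 4), a square root of 62 is 62^((67+1)/4) = 62^17 mod 67.
Repeated squaring: 62^2≡25, 62^4≡22, 62^8≡15, 62^16≡24 (mod 67).
62^17 = 62^(16+1) ≡ 14 (mod 67).
Check: 14² = 196 ≡ 62 (mod 67). The two roots are 14 and 53.

14, 53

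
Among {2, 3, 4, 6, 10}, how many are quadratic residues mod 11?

2

(2/11) = -1 → non-residue.
(3/11) = +1 → QR.
(4/11) = +1 → QR.
(6/11) = -1 → non-residue.
(10/11) = -1 → non-residue.
Total quadratic residues among the 5: 2.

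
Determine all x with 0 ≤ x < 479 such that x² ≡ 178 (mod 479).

67, 412

Since 479 ≡ 3 (mod 4), a square root of 178 is 178^((479+1)/4) = 178^120 mod 479.
Repeated squaring: 178^2≡70, 178^4≡110, 178^8≡125, 178^16≡297, 178^32≡73, 178^64≡60 (mod 479).
178^120 = 178^(64+32+16+8) ≡ 412 (mod 479).
Check: 412² = 169744 ≡ 178 (mod 479). The two roots are 67 and 412.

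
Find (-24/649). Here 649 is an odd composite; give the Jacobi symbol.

First reduce: -24 ≡ 625 (mod 649).
Reciprocity: 625 ≡ 1 and 649 ≡ 1 (mod 4), so (625/649) = +(649/625).
Reduce top mod 625: now compute (24/625).
Pull out 2^3: since 625 ≡ 1 (mod 8), (2/625) = +1, so (2/625)^3 = +1.
Reciprocity: 3 ≡ 3 and 625 ≡ 1 (mod 4), so (3/625) = +(625/3).
Reduce top mod 3: now compute (1/3).
Reached (1/3) = 1. Collecting the sign flips along the way, the symbol is +1.

1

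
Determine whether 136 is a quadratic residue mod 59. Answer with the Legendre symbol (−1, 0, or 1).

Euler's criterion: (136/59) ≡ 18^29 (mod 59).
18^2 ≡ 29 (mod 59)
18^4 ≡ 15 (mod 59)
18^8 ≡ 48 (mod 59)
18^16 ≡ 3 (mod 59)
18^29 = 18^(16+8+4+1) ≡ 58 (mod 59).
Result is 58 ≡ −1, so (136/59) = −1.

-1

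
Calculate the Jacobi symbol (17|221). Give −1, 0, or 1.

0

Reciprocity: 17 ≡ 1 and 221 ≡ 1 (mod 4), so (17/221) = +(221/17).
Reduce top mod 17: now compute (0/17).
Top reduces to 0: gcd > 1, so the symbol is 0.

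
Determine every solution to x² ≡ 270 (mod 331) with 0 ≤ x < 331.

Since 331 ≡ 3 (mod 4), a square root of 270 is 270^((331+1)/4) = 270^83 mod 331.
Repeated squaring: 270^2≡80, 270^4≡111, 270^8≡74, 270^16≡180, 270^32≡293, 270^64≡120 (mod 331).
270^83 = 270^(64+16+2+1) ≡ 274 (mod 331).
Check: 274² = 75076 ≡ 270 (mod 331). The two roots are 57 and 274.

57, 274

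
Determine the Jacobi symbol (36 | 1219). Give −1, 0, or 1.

Pull out 2^2: since 1219 ≡ 3 (mod 8), (2/1219) = -1, so (2/1219)^2 = +1.
Reciprocity: 9 ≡ 1 and 1219 ≡ 3 (mod 4), so (9/1219) = +(1219/9).
Reduce top mod 9: now compute (4/9).
Pull out 2^2: since 9 ≡ 1 (mod 8), (2/9) = +1, so (2/9)^2 = +1.
Reached (1/9) = 1. Collecting the sign flips along the way, the symbol is +1.

1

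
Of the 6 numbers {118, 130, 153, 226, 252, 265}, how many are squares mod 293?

2

(118/293) = -1 → non-residue.
(130/293) = -1 → non-residue.
(153/293) = +1 → QR.
(226/293) = +1 → QR.
(252/293) = -1 → non-residue.
(265/293) = -1 → non-residue.
Total quadratic residues among the 6: 2.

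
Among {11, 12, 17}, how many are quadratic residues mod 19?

(11/19) = +1 → QR.
(12/19) = -1 → non-residue.
(17/19) = +1 → QR.
Total quadratic residues among the 3: 2.

2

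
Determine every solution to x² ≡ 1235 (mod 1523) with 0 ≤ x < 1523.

Since 1523 ≡ 3 (mod 4), a square root of 1235 is 1235^((1523+1)/4) = 1235^381 mod 1523.
Repeated squaring: 1235^2≡702, 1235^4≡875, 1235^8≡1079, 1235^16≡669, 1235^32≡1322, 1235^64≡803, 1235^128≡580, 1235^256≡1340 (mod 1523).
1235^381 = 1235^(256+64+32+16+8+4+1) ≡ 1055 (mod 1523).
Check: 1055² = 1113025 ≡ 1235 (mod 1523). The two roots are 468 and 1055.

468, 1055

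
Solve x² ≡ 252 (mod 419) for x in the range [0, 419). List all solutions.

Since 419 ≡ 3 (mod 4), a square root of 252 is 252^((419+1)/4) = 252^105 mod 419.
Repeated squaring: 252^2≡235, 252^4≡336, 252^8≡185, 252^16≡286, 252^32≡91, 252^64≡320 (mod 419).
252^105 = 252^(64+32+8+1) ≡ 154 (mod 419).
Check: 154² = 23716 ≡ 252 (mod 419). The two roots are 154 and 265.

154, 265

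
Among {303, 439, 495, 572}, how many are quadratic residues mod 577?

(303/577) = -1 → non-residue.
(439/577) = +1 → QR.
(495/577) = -1 → non-residue.
(572/577) = -1 → non-residue.
Total quadratic residues among the 4: 1.

1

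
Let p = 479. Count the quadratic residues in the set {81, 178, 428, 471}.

3

(81/479) = +1 → QR.
(178/479) = +1 → QR.
(428/479) = +1 → QR.
(471/479) = -1 → non-residue.
Total quadratic residues among the 4: 3.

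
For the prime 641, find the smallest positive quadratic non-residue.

(2/641) = +1, so 2 is a residue.
(3/641) = −1, so 3 is the smallest positive non-residue mod 641.

3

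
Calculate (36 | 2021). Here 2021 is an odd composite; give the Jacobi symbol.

1

Pull out 2^2: since 2021 ≡ 5 (mod 8), (2/2021) = -1, so (2/2021)^2 = +1.
Reciprocity: 9 ≡ 1 and 2021 ≡ 1 (mod 4), so (9/2021) = +(2021/9).
Reduce top mod 9: now compute (5/9).
Reciprocity: 5 ≡ 1 and 9 ≡ 1 (mod 4), so (5/9) = +(9/5).
Reduce top mod 5: now compute (4/5).
Pull out 2^2: since 5 ≡ 5 (mod 8), (2/5) = -1, so (2/5)^2 = +1.
Reached (1/5) = 1. Collecting the sign flips along the way, the symbol is +1.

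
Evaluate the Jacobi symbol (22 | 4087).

1

Pull out 2: since 4087 ≡ 7 (mod 8), (2/4087) = +1.
Reciprocity: 11 ≡ 3 and 4087 ≡ 3 (mod 4), so (11/4087) = −(4087/11).
Reduce top mod 11: now compute (6/11).
Pull out 2: since 11 ≡ 3 (mod 8), (2/11) = -1.
Reciprocity: 3 ≡ 3 and 11 ≡ 3 (mod 4), so (3/11) = −(11/3).
Reduce top mod 3: now compute (2/3).
Pull out 2: since 3 ≡ 3 (mod 8), (2/3) = -1.
Reached (1/3) = 1. Collecting the sign flips along the way, the symbol is +1.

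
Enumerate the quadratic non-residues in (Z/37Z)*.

Square k = 1,…,18 (k and 37−k give the same square):
1²=1, 2²=4, 3²=9, 4²=16, 5²=25, 6²=36, 7²≡12, 8²≡27, 9²≡7, 10²≡26, 11²≡10, 12²≡33, 13²≡21, 14²≡11, 15²≡3, 16²≡34, 17²≡30, 18²≡28 (mod 37).
The residues are {1, 3, 4, 7, 9, 10, 11, 12, 16, 21, 25, 26, 27, 28, 30, 33, 34, 36}; the non-residues are the remaining 18 nonzero classes.

2,5,6,8,13,14,15,17,18,19,20,22,23,24,29,31,32,35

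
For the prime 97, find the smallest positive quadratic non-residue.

(2/97) = +1, so 2 is a residue.
(3/97) = +1, so 3 is a residue.
(4/97) = +1, so 4 is a residue.
(5/97) = −1, so 5 is the smallest positive non-residue mod 97.

5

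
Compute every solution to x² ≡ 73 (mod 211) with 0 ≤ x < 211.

Since 211 ≡ 3 (mod 4), a square root of 73 is 73^((211+1)/4) = 73^53 mod 211.
Repeated squaring: 73^2≡54, 73^4≡173, 73^8≡178, 73^16≡34, 73^32≡101 (mod 211).
73^53 = 73^(32+16+4+1) ≡ 101 (mod 211).
Check: 101² = 10201 ≡ 73 (mod 211). The two roots are 101 and 110.

101, 110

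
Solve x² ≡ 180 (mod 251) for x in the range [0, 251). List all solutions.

96, 155

Since 251 ≡ 3 (mod 4), a square root of 180 is 180^((251+1)/4) = 180^63 mod 251.
Repeated squaring: 180^2≡21, 180^4≡190, 180^8≡207, 180^16≡179, 180^32≡164 (mod 251).
180^63 = 180^(32+16+8+4+2+1) ≡ 155 (mod 251).
Check: 155² = 24025 ≡ 180 (mod 251). The two roots are 96 and 155.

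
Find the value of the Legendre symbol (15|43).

Euler's criterion: (15/43) ≡ 15^21 (mod 43).
15^2 ≡ 10 (mod 43)
15^4 ≡ 14 (mod 43)
15^8 ≡ 24 (mod 43)
15^16 ≡ 17 (mod 43)
15^21 = 15^(16+4+1) ≡ 1 (mod 43).
Result is 1, so (15/43) = 1.

1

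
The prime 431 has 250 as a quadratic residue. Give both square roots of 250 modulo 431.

Since 431 ≡ 3 (mod 4), a square root of 250 is 250^((431+1)/4) = 250^108 mod 431.
Repeated squaring: 250^2≡5, 250^4≡25, 250^8≡194, 250^16≡139, 250^32≡357, 250^64≡304 (mod 431).
250^108 = 250^(64+32+8+4) ≡ 326 (mod 431).
Check: 326² = 106276 ≡ 250 (mod 431). The two roots are 105 and 326.

105, 326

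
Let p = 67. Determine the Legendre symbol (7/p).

Euler's criterion: (7/67) ≡ 7^33 (mod 67).
7^2 ≡ 49 (mod 67)
7^4 ≡ 56 (mod 67)
7^8 ≡ 54 (mod 67)
7^16 ≡ 35 (mod 67)
7^32 ≡ 19 (mod 67)
7^33 = 7^(32+1) ≡ 66 (mod 67).
Result is 66 ≡ −1, so (7/67) = −1.

-1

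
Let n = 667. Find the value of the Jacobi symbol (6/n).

Pull out 2: since 667 ≡ 3 (mod 8), (2/667) = -1.
Reciprocity: 3 ≡ 3 and 667 ≡ 3 (mod 4), so (3/667) = −(667/3).
Reduce top mod 3: now compute (1/3).
Reached (1/3) = 1. Collecting the sign flips along the way, the symbol is +1.

1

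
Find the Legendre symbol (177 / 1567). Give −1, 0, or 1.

-1

Reciprocity: 177 ≡ 1 and 1567 ≡ 3 (mod 4), so (177/1567) = +(1567/177).
Reduce top mod 177: now compute (151/177).
Reciprocity: 151 ≡ 3 and 177 ≡ 1 (mod 4), so (151/177) = +(177/151).
Reduce top mod 151: now compute (26/151).
Pull out 2: since 151 ≡ 7 (mod 8), (2/151) = +1.
Reciprocity: 13 ≡ 1 and 151 ≡ 3 (mod 4), so (13/151) = +(151/13).
Reduce top mod 13: now compute (8/13).
Pull out 2^3: since 13 ≡ 5 (mod 8), (2/13) = -1, so (2/13)^3 = -1.
Reached (1/13) = 1. Collecting the sign flips along the way, the symbol is -1.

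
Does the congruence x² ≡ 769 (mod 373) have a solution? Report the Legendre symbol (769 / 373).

-1

First reduce: 769 ≡ 23 (mod 373).
Reciprocity: 23 ≡ 3 and 373 ≡ 1 (mod 4), so (23/373) = +(373/23).
Reduce top mod 23: now compute (5/23).
Reciprocity: 5 ≡ 1 and 23 ≡ 3 (mod 4), so (5/23) = +(23/5).
Reduce top mod 5: now compute (3/5).
Reciprocity: 3 ≡ 3 and 5 ≡ 1 (mod 4), so (3/5) = +(5/3).
Reduce top mod 3: now compute (2/3).
Pull out 2: since 3 ≡ 3 (mod 8), (2/3) = -1.
Reached (1/3) = 1. Collecting the sign flips along the way, the symbol is -1.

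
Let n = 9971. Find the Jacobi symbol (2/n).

Pull out 2: since 9971 ≡ 3 (mod 8), (2/9971) = -1.
Reached (1/9971) = 1. Collecting the sign flips along the way, the symbol is -1.

-1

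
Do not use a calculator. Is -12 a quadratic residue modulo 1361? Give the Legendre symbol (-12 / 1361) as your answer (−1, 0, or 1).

First reduce: -12 ≡ 1349 (mod 1361).
Reciprocity: 1349 ≡ 1 and 1361 ≡ 1 (mod 4), so (1349/1361) = +(1361/1349).
Reduce top mod 1349: now compute (12/1349).
Pull out 2^2: since 1349 ≡ 5 (mod 8), (2/1349) = -1, so (2/1349)^2 = +1.
Reciprocity: 3 ≡ 3 and 1349 ≡ 1 (mod 4), so (3/1349) = +(1349/3).
Reduce top mod 3: now compute (2/3).
Pull out 2: since 3 ≡ 3 (mod 8), (2/3) = -1.
Reached (1/3) = 1. Collecting the sign flips along the way, the symbol is -1.

-1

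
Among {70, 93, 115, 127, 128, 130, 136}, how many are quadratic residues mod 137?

(70/137) = -1 → non-residue.
(93/137) = +1 → QR.
(115/137) = +1 → QR.
(127/137) = -1 → non-residue.
(128/137) = +1 → QR.
(130/137) = +1 → QR.
(136/137) = +1 → QR.
Total quadratic residues among the 7: 5.

5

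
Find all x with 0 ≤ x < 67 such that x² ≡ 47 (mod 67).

28, 39

Since 67 ≡ 3 (mod 4), a square root of 47 is 47^((67+1)/4) = 47^17 mod 67.
Repeated squaring: 47^2≡65, 47^4≡4, 47^8≡16, 47^16≡55 (mod 67).
47^17 = 47^(16+1) ≡ 39 (mod 67).
Check: 39² = 1521 ≡ 47 (mod 67). The two roots are 28 and 39.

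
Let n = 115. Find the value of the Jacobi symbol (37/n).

Reciprocity: 37 ≡ 1 and 115 ≡ 3 (mod 4), so (37/115) = +(115/37).
Reduce top mod 37: now compute (4/37).
Pull out 2^2: since 37 ≡ 5 (mod 8), (2/37) = -1, so (2/37)^2 = +1.
Reached (1/37) = 1. Collecting the sign flips along the way, the symbol is +1.

1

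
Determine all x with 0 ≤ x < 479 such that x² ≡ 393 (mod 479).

Since 479 ≡ 3 (mod 4), a square root of 393 is 393^((479+1)/4) = 393^120 mod 479.
Repeated squaring: 393^2≡211, 393^4≡453, 393^8≡197, 393^16≡10, 393^32≡100, 393^64≡420 (mod 479).
393^120 = 393^(64+32+16+8) ≡ 414 (mod 479).
Check: 414² = 171396 ≡ 393 (mod 479). The two roots are 65 and 414.

65, 414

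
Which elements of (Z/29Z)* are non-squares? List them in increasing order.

2, 3, 8, 10, 11, 12, 14, 15, 17, 18, 19, 21, 26, 27

Square k = 1,…,14 (k and 29−k give the same square):
1²=1, 2²=4, 3²=9, 4²=16, 5²=25, 6²≡7, 7²≡20, 8²≡6, 9²≡23, 10²≡13, 11²≡5, 12²≡28, 13²≡24, 14²≡22 (mod 29).
The residues are {1, 4, 5, 6, 7, 9, 13, 16, 20, 22, 23, 24, 25, 28}; the non-residues are the remaining 14 nonzero classes.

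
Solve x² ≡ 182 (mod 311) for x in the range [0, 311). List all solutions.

65, 246

Since 311 ≡ 3 (mod 4), a square root of 182 is 182^((311+1)/4) = 182^78 mod 311.
Repeated squaring: 182^2≡158, 182^4≡84, 182^8≡214, 182^16≡79, 182^32≡21, 182^64≡130 (mod 311).
182^78 = 182^(64+8+4+2) ≡ 65 (mod 311).
Check: 65² = 4225 ≡ 182 (mod 311). The two roots are 65 and 246.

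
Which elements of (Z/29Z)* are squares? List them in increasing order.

1,4,5,6,7,9,13,16,20,22,23,24,25,28

Square k = 1,…,14 (k and 29−k give the same square):
1²=1, 2²=4, 3²=9, 4²=16, 5²=25, 6²≡7, 7²≡20, 8²≡6, 9²≡23, 10²≡13, 11²≡5, 12²≡28, 13²≡24, 14²≡22 (mod 29).
So the quadratic residues mod 29 are {1, 4, 5, 6, 7, 9, 13, 16, 20, 22, 23, 24, 25, 28}.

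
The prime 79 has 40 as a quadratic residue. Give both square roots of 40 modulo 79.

35, 44

Since 79 ≡ 3 (mod 4), a square root of 40 is 40^((79+1)/4) = 40^20 mod 79.
Repeated squaring: 40^2≡20, 40^4≡5, 40^8≡25, 40^16≡72 (mod 79).
40^20 = 40^(16+4) ≡ 44 (mod 79).
Check: 44² = 1936 ≡ 40 (mod 79). The two roots are 35 and 44.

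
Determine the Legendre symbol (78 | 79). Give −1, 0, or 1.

Pull out 2: since 79 ≡ 7 (mod 8), (2/79) = +1.
Reciprocity: 39 ≡ 3 and 79 ≡ 3 (mod 4), so (39/79) = −(79/39).
Reduce top mod 39: now compute (1/39).
Reached (1/39) = 1. Collecting the sign flips along the way, the symbol is -1.

-1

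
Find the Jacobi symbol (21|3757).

-1

Reciprocity: 21 ≡ 1 and 3757 ≡ 1 (mod 4), so (21/3757) = +(3757/21).
Reduce top mod 21: now compute (19/21).
Reciprocity: 19 ≡ 3 and 21 ≡ 1 (mod 4), so (19/21) = +(21/19).
Reduce top mod 19: now compute (2/19).
Pull out 2: since 19 ≡ 3 (mod 8), (2/19) = -1.
Reached (1/19) = 1. Collecting the sign flips along the way, the symbol is -1.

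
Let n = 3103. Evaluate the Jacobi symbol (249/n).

Reciprocity: 249 ≡ 1 and 3103 ≡ 3 (mod 4), so (249/3103) = +(3103/249).
Reduce top mod 249: now compute (115/249).
Reciprocity: 115 ≡ 3 and 249 ≡ 1 (mod 4), so (115/249) = +(249/115).
Reduce top mod 115: now compute (19/115).
Reciprocity: 19 ≡ 3 and 115 ≡ 3 (mod 4), so (19/115) = −(115/19).
Reduce top mod 19: now compute (1/19).
Reached (1/19) = 1. Collecting the sign flips along the way, the symbol is -1.

-1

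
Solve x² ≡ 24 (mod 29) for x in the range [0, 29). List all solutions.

29 ≡ 1 (mod 4), so we find a root by search.
Trying successive values, 13² = 169 ≡ 24 (mod 29). The other root is 29 − 13 = 16.

13, 16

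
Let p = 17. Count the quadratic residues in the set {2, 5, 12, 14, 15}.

(2/17) = +1 → QR.
(5/17) = -1 → non-residue.
(12/17) = -1 → non-residue.
(14/17) = -1 → non-residue.
(15/17) = +1 → QR.
Total quadratic residues among the 5: 2.

2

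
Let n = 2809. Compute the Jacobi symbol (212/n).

0

Pull out 2^2: since 2809 ≡ 1 (mod 8), (2/2809) = +1, so (2/2809)^2 = +1.
Reciprocity: 53 ≡ 1 and 2809 ≡ 1 (mod 4), so (53/2809) = +(2809/53).
Reduce top mod 53: now compute (0/53).
Top reduces to 0: gcd > 1, so the symbol is 0.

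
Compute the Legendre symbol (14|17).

-1

Pull out 2: since 17 ≡ 1 (mod 8), (2/17) = +1.
Reciprocity: 7 ≡ 3 and 17 ≡ 1 (mod 4), so (7/17) = +(17/7).
Reduce top mod 7: now compute (3/7).
Reciprocity: 3 ≡ 3 and 7 ≡ 3 (mod 4), so (3/7) = −(7/3).
Reduce top mod 3: now compute (1/3).
Reached (1/3) = 1. Collecting the sign flips along the way, the symbol is -1.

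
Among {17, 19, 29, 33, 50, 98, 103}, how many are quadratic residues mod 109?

(17/109) = -1 → non-residue.
(19/109) = -1 → non-residue.
(29/109) = +1 → QR.
(33/109) = -1 → non-residue.
(50/109) = -1 → non-residue.
(98/109) = -1 → non-residue.
(103/109) = -1 → non-residue.
Total quadratic residues among the 7: 1.

1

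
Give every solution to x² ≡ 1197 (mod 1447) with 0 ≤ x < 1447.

425, 1022

Since 1447 ≡ 3 (mod 4), a square root of 1197 is 1197^((1447+1)/4) = 1197^362 mod 1447.
Repeated squaring: 1197^2≡279, 1197^4≡1150, 1197^8≡1389, 1197^16≡470, 1197^32≡956, 1197^64≡879, 1197^128≡1390, 1197^256≡355 (mod 1447).
1197^362 = 1197^(256+64+32+8+2) ≡ 425 (mod 1447).
Check: 425² = 180625 ≡ 1197 (mod 1447). The two roots are 425 and 1022.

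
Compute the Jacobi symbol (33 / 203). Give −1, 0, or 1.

-1

Reciprocity: 33 ≡ 1 and 203 ≡ 3 (mod 4), so (33/203) = +(203/33).
Reduce top mod 33: now compute (5/33).
Reciprocity: 5 ≡ 1 and 33 ≡ 1 (mod 4), so (5/33) = +(33/5).
Reduce top mod 5: now compute (3/5).
Reciprocity: 3 ≡ 3 and 5 ≡ 1 (mod 4), so (3/5) = +(5/3).
Reduce top mod 3: now compute (2/3).
Pull out 2: since 3 ≡ 3 (mod 8), (2/3) = -1.
Reached (1/3) = 1. Collecting the sign flips along the way, the symbol is -1.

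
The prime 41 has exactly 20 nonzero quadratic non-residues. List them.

Square k = 1,…,20 (k and 41−k give the same square):
1²=1, 2²=4, 3²=9, 4²=16, 5²=25, 6²=36, 7²≡8, 8²≡23, 9²≡40, 10²≡18, 11²≡39, 12²≡21, 13²≡5, 14²≡32, 15²≡20, 16²≡10, 17²≡2, 18²≡37, 19²≡33, 20²≡31 (mod 41).
The residues are {1, 2, 4, 5, 8, 9, 10, 16, 18, 20, 21, 23, 25, 31, 32, 33, 36, 37, 39, 40}; the non-residues are the remaining 20 nonzero classes.

3 6 7 11 12 13 14 15 17 19 22 24 26 27 28 29 30 34 35 38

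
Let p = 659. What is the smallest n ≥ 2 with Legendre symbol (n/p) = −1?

(2/659) = −1, so 2 is the smallest positive non-residue mod 659.

2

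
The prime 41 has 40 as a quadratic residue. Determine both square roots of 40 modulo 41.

9, 32

41 ≡ 1 (mod 4), so we find a root by search.
Trying successive values, 9² = 81 ≡ 40 (mod 41). The other root is 41 − 9 = 32.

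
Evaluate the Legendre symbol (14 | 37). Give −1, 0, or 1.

Pull out 2: since 37 ≡ 5 (mod 8), (2/37) = -1.
Reciprocity: 7 ≡ 3 and 37 ≡ 1 (mod 4), so (7/37) = +(37/7).
Reduce top mod 7: now compute (2/7).
Pull out 2: since 7 ≡ 7 (mod 8), (2/7) = +1.
Reached (1/7) = 1. Collecting the sign flips along the way, the symbol is -1.

-1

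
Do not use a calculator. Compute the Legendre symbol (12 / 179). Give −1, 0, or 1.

Euler's criterion: (12/179) ≡ 12^89 (mod 179).
12^2 ≡ 144 (mod 179)
12^4 ≡ 151 (mod 179)
12^8 ≡ 68 (mod 179)
12^16 ≡ 149 (mod 179)
12^32 ≡ 5 (mod 179)
12^64 ≡ 25 (mod 179)
12^89 = 12^(64+16+8+1) ≡ 1 (mod 179).
Result is 1, so (12/179) = 1.

1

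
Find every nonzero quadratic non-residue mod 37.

2,5,6,8,13,14,15,17,18,19,20,22,23,24,29,31,32,35

Square k = 1,…,18 (k and 37−k give the same square):
1²=1, 2²=4, 3²=9, 4²=16, 5²=25, 6²=36, 7²≡12, 8²≡27, 9²≡7, 10²≡26, 11²≡10, 12²≡33, 13²≡21, 14²≡11, 15²≡3, 16²≡34, 17²≡30, 18²≡28 (mod 37).
The residues are {1, 3, 4, 7, 9, 10, 11, 12, 16, 21, 25, 26, 27, 28, 30, 33, 34, 36}; the non-residues are the remaining 18 nonzero classes.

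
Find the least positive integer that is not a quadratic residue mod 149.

2

(2/149) = −1, so 2 is the smallest positive non-residue mod 149.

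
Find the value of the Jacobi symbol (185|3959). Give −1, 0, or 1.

Reciprocity: 185 ≡ 1 and 3959 ≡ 3 (mod 4), so (185/3959) = +(3959/185).
Reduce top mod 185: now compute (74/185).
Pull out 2: since 185 ≡ 1 (mod 8), (2/185) = +1.
Reciprocity: 37 ≡ 1 and 185 ≡ 1 (mod 4), so (37/185) = +(185/37).
Reduce top mod 37: now compute (0/37).
Top reduces to 0: gcd > 1, so the symbol is 0.

0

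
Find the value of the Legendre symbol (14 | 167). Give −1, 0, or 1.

Euler's criterion: (14/167) ≡ 14^83 (mod 167).
14^2 ≡ 29 (mod 167)
14^4 ≡ 6 (mod 167)
14^8 ≡ 36 (mod 167)
14^16 ≡ 127 (mod 167)
14^32 ≡ 97 (mod 167)
14^64 ≡ 57 (mod 167)
14^83 = 14^(64+16+2+1) ≡ 1 (mod 167).
Result is 1, so (14/167) = 1.

1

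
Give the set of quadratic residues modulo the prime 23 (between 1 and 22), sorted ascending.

1, 2, 3, 4, 6, 8, 9, 12, 13, 16, 18

Square k = 1,…,11 (k and 23−k give the same square):
1²=1, 2²=4, 3²=9, 4²=16, 5²≡2, 6²≡13, 7²≡3, 8²≡18, 9²≡12, 10²≡8, 11²≡6 (mod 23).
So the quadratic residues mod 23 are {1, 2, 3, 4, 6, 8, 9, 12, 13, 16, 18}.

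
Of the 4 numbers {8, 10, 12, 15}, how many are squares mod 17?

(8/17) = +1 → QR.
(10/17) = -1 → non-residue.
(12/17) = -1 → non-residue.
(15/17) = +1 → QR.
Total quadratic residues among the 4: 2.

2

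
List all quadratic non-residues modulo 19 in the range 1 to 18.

Square k = 1,…,9 (k and 19−k give the same square):
1²=1, 2²=4, 3²=9, 4²=16, 5²≡6, 6²≡17, 7²≡11, 8²≡7, 9²≡5 (mod 19).
The residues are {1, 4, 5, 6, 7, 9, 11, 16, 17}; the non-residues are the remaining 9 nonzero classes.

2 3 8 10 12 13 14 15 18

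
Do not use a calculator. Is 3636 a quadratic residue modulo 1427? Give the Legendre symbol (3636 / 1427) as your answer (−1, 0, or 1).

1

First reduce: 3636 ≡ 782 (mod 1427).
Pull out 2: since 1427 ≡ 3 (mod 8), (2/1427) = -1.
Reciprocity: 391 ≡ 3 and 1427 ≡ 3 (mod 4), so (391/1427) = −(1427/391).
Reduce top mod 391: now compute (254/391).
Pull out 2: since 391 ≡ 7 (mod 8), (2/391) = +1.
Reciprocity: 127 ≡ 3 and 391 ≡ 3 (mod 4), so (127/391) = −(391/127).
Reduce top mod 127: now compute (10/127).
Pull out 2: since 127 ≡ 7 (mod 8), (2/127) = +1.
Reciprocity: 5 ≡ 1 and 127 ≡ 3 (mod 4), so (5/127) = +(127/5).
Reduce top mod 5: now compute (2/5).
Pull out 2: since 5 ≡ 5 (mod 8), (2/5) = -1.
Reached (1/5) = 1. Collecting the sign flips along the way, the symbol is +1.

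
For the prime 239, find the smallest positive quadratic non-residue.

(2/239) = +1, so 2 is a residue.
(3/239) = +1, so 3 is a residue.
(4/239) = +1, so 4 is a residue.
(5/239) = +1, so 5 is a residue.
(6/239) = +1, so 6 is a residue.
(7/239) = −1, so 7 is the smallest positive non-residue mod 239.

7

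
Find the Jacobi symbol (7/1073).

1

Reciprocity: 7 ≡ 3 and 1073 ≡ 1 (mod 4), so (7/1073) = +(1073/7).
Reduce top mod 7: now compute (2/7).
Pull out 2: since 7 ≡ 7 (mod 8), (2/7) = +1.
Reached (1/7) = 1. Collecting the sign flips along the way, the symbol is +1.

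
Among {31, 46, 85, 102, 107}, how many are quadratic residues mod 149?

5

(31/149) = +1 → QR.
(46/149) = +1 → QR.
(85/149) = +1 → QR.
(102/149) = +1 → QR.
(107/149) = +1 → QR.
Total quadratic residues among the 5: 5.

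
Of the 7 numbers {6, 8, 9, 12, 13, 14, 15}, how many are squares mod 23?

(6/23) = +1 → QR.
(8/23) = +1 → QR.
(9/23) = +1 → QR.
(12/23) = +1 → QR.
(13/23) = +1 → QR.
(14/23) = -1 → non-residue.
(15/23) = -1 → non-residue.
Total quadratic residues among the 7: 5.

5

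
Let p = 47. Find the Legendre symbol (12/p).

1

Euler's criterion: (12/47) ≡ 12^23 (mod 47).
12^2 ≡ 3 (mod 47)
12^4 ≡ 9 (mod 47)
12^8 ≡ 34 (mod 47)
12^16 ≡ 28 (mod 47)
12^23 = 12^(16+4+2+1) ≡ 1 (mod 47).
Result is 1, so (12/47) = 1.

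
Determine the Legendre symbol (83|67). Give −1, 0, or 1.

1

First reduce: 83 ≡ 16 (mod 67).
Pull out 2^4: since 67 ≡ 3 (mod 8), (2/67) = -1, so (2/67)^4 = +1.
Reached (1/67) = 1. Collecting the sign flips along the way, the symbol is +1.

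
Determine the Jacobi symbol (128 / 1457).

Pull out 2^7: since 1457 ≡ 1 (mod 8), (2/1457) = +1, so (2/1457)^7 = +1.
Reached (1/1457) = 1. Collecting the sign flips along the way, the symbol is +1.

1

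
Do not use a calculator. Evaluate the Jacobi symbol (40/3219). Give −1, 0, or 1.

-1

Pull out 2^3: since 3219 ≡ 3 (mod 8), (2/3219) = -1, so (2/3219)^3 = -1.
Reciprocity: 5 ≡ 1 and 3219 ≡ 3 (mod 4), so (5/3219) = +(3219/5).
Reduce top mod 5: now compute (4/5).
Pull out 2^2: since 5 ≡ 5 (mod 8), (2/5) = -1, so (2/5)^2 = +1.
Reached (1/5) = 1. Collecting the sign flips along the way, the symbol is -1.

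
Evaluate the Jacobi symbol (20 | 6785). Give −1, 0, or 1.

0

Pull out 2^2: since 6785 ≡ 1 (mod 8), (2/6785) = +1, so (2/6785)^2 = +1.
Reciprocity: 5 ≡ 1 and 6785 ≡ 1 (mod 4), so (5/6785) = +(6785/5).
Reduce top mod 5: now compute (0/5).
Top reduces to 0: gcd > 1, so the symbol is 0.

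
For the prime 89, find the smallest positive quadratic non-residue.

(2/89) = +1, so 2 is a residue.
(3/89) = −1, so 3 is the smallest positive non-residue mod 89.

3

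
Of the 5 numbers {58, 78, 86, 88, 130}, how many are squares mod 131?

(58/131) = +1 → QR.
(78/131) = -1 → non-residue.
(86/131) = -1 → non-residue.
(88/131) = -1 → non-residue.
(130/131) = -1 → non-residue.
Total quadratic residues among the 5: 1.

1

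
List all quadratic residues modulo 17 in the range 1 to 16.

1 2 4 8 9 13 15 16

Square k = 1,…,8 (k and 17−k give the same square):
1²=1, 2²=4, 3²=9, 4²=16, 5²≡8, 6²≡2, 7²≡15, 8²≡13 (mod 17).
So the quadratic residues mod 17 are {1, 2, 4, 8, 9, 13, 15, 16}.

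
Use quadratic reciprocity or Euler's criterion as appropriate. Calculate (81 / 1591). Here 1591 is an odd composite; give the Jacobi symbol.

Reciprocity: 81 ≡ 1 and 1591 ≡ 3 (mod 4), so (81/1591) = +(1591/81).
Reduce top mod 81: now compute (52/81).
Pull out 2^2: since 81 ≡ 1 (mod 8), (2/81) = +1, so (2/81)^2 = +1.
Reciprocity: 13 ≡ 1 and 81 ≡ 1 (mod 4), so (13/81) = +(81/13).
Reduce top mod 13: now compute (3/13).
Reciprocity: 3 ≡ 3 and 13 ≡ 1 (mod 4), so (3/13) = +(13/3).
Reduce top mod 3: now compute (1/3).
Reached (1/3) = 1. Collecting the sign flips along the way, the symbol is +1.

1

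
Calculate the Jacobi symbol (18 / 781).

Pull out 2: since 781 ≡ 5 (mod 8), (2/781) = -1.
Reciprocity: 9 ≡ 1 and 781 ≡ 1 (mod 4), so (9/781) = +(781/9).
Reduce top mod 9: now compute (7/9).
Reciprocity: 7 ≡ 3 and 9 ≡ 1 (mod 4), so (7/9) = +(9/7).
Reduce top mod 7: now compute (2/7).
Pull out 2: since 7 ≡ 7 (mod 8), (2/7) = +1.
Reached (1/7) = 1. Collecting the sign flips along the way, the symbol is -1.

-1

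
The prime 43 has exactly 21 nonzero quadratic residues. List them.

1,4,6,9,10,11,13,14,15,16,17,21,23,24,25,31,35,36,38,40,41

Square k = 1,…,21 (k and 43−k give the same square):
1²=1, 2²=4, 3²=9, 4²=16, 5²=25, 6²=36, 7²≡6, 8²≡21, 9²≡38, 10²≡14, 11²≡35, 12²≡15, 13²≡40, 14²≡24, 15²≡10, 16²≡41, 17²≡31, 18²≡23, 19²≡17, 20²≡13, 21²≡11 (mod 43).
So the quadratic residues mod 43 are {1, 4, 6, 9, 10, 11, 13, 14, 15, 16, 17, 21, 23, 24, 25, 31, 35, 36, 38, 40, 41}.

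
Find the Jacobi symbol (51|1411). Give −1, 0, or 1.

Reciprocity: 51 ≡ 3 and 1411 ≡ 3 (mod 4), so (51/1411) = −(1411/51).
Reduce top mod 51: now compute (34/51).
Pull out 2: since 51 ≡ 3 (mod 8), (2/51) = -1.
Reciprocity: 17 ≡ 1 and 51 ≡ 3 (mod 4), so (17/51) = +(51/17).
Reduce top mod 17: now compute (0/17).
Top reduces to 0: gcd > 1, so the symbol is 0.

0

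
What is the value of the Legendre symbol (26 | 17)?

First reduce: 26 ≡ 9 (mod 17).
Reciprocity: 9 ≡ 1 and 17 ≡ 1 (mod 4), so (9/17) = +(17/9).
Reduce top mod 9: now compute (8/9).
Pull out 2^3: since 9 ≡ 1 (mod 8), (2/9) = +1, so (2/9)^3 = +1.
Reached (1/9) = 1. Collecting the sign flips along the way, the symbol is +1.

1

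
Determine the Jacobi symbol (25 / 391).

1

Reciprocity: 25 ≡ 1 and 391 ≡ 3 (mod 4), so (25/391) = +(391/25).
Reduce top mod 25: now compute (16/25).
Pull out 2^4: since 25 ≡ 1 (mod 8), (2/25) = +1, so (2/25)^4 = +1.
Reached (1/25) = 1. Collecting the sign flips along the way, the symbol is +1.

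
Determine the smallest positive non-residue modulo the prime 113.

(2/113) = +1, so 2 is a residue.
(3/113) = −1, so 3 is the smallest positive non-residue mod 113.

3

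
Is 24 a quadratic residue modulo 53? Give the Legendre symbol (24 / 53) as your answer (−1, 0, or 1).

1

Pull out 2^3: since 53 ≡ 5 (mod 8), (2/53) = -1, so (2/53)^3 = -1.
Reciprocity: 3 ≡ 3 and 53 ≡ 1 (mod 4), so (3/53) = +(53/3).
Reduce top mod 3: now compute (2/3).
Pull out 2: since 3 ≡ 3 (mod 8), (2/3) = -1.
Reached (1/3) = 1. Collecting the sign flips along the way, the symbol is +1.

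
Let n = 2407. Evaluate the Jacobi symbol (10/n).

-1

Pull out 2: since 2407 ≡ 7 (mod 8), (2/2407) = +1.
Reciprocity: 5 ≡ 1 and 2407 ≡ 3 (mod 4), so (5/2407) = +(2407/5).
Reduce top mod 5: now compute (2/5).
Pull out 2: since 5 ≡ 5 (mod 8), (2/5) = -1.
Reached (1/5) = 1. Collecting the sign flips along the way, the symbol is -1.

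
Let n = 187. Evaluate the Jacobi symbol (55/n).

Reciprocity: 55 ≡ 3 and 187 ≡ 3 (mod 4), so (55/187) = −(187/55).
Reduce top mod 55: now compute (22/55).
Pull out 2: since 55 ≡ 7 (mod 8), (2/55) = +1.
Reciprocity: 11 ≡ 3 and 55 ≡ 3 (mod 4), so (11/55) = −(55/11).
Reduce top mod 11: now compute (0/11).
Top reduces to 0: gcd > 1, so the symbol is 0.

0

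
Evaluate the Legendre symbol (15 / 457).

-1

Euler's criterion: (15/457) ≡ 15^228 (mod 457).
15^2 ≡ 225 (mod 457)
15^4 ≡ 355 (mod 457)
15^8 ≡ 350 (mod 457)
15^16 ≡ 24 (mod 457)
15^32 ≡ 119 (mod 457)
15^64 ≡ 451 (mod 457)
15^128 ≡ 36 (mod 457)
15^228 = 15^(128+64+32+4) ≡ 456 (mod 457).
Result is 456 ≡ −1, so (15/457) = −1.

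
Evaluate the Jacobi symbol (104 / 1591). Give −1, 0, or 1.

Pull out 2^3: since 1591 ≡ 7 (mod 8), (2/1591) = +1, so (2/1591)^3 = +1.
Reciprocity: 13 ≡ 1 and 1591 ≡ 3 (mod 4), so (13/1591) = +(1591/13).
Reduce top mod 13: now compute (5/13).
Reciprocity: 5 ≡ 1 and 13 ≡ 1 (mod 4), so (5/13) = +(13/5).
Reduce top mod 5: now compute (3/5).
Reciprocity: 3 ≡ 3 and 5 ≡ 1 (mod 4), so (3/5) = +(5/3).
Reduce top mod 3: now compute (2/3).
Pull out 2: since 3 ≡ 3 (mod 8), (2/3) = -1.
Reached (1/3) = 1. Collecting the sign flips along the way, the symbol is -1.

-1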